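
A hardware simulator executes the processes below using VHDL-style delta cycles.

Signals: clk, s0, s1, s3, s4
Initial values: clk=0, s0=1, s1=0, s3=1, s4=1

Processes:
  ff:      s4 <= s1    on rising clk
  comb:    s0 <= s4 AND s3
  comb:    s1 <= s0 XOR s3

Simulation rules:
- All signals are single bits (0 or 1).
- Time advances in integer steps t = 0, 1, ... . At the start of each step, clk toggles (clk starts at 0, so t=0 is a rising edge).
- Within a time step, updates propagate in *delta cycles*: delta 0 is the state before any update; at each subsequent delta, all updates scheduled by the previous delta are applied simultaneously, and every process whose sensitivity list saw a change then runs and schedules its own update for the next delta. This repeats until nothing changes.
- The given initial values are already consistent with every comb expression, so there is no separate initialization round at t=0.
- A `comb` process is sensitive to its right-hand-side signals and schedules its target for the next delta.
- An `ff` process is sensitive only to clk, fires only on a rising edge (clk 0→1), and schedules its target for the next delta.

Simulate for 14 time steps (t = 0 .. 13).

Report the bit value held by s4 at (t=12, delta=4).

0

t0.Δ0 s1=0 s4=1 s3=1 clk=0 s0=1
t0.Δ1 s1=0 s4=1 s3=1 clk=1 s0=1
t0.Δ2 s1=0 s4=0 s3=1 clk=1 s0=1
t0.Δ3 s1=0 s4=0 s3=1 clk=1 s0=0
t0.Δ4 s1=1 s4=0 s3=1 clk=1 s0=0
t1.Δ0 s1=1 s4=0 s3=1 clk=1 s0=0
t1.Δ1 s1=1 s4=0 s3=1 clk=0 s0=0
t2.Δ0 s1=1 s4=0 s3=1 clk=0 s0=0
t2.Δ1 s1=1 s4=0 s3=1 clk=1 s0=0
t2.Δ2 s1=1 s4=1 s3=1 clk=1 s0=0
t2.Δ3 s1=1 s4=1 s3=1 clk=1 s0=1
t2.Δ4 s1=0 s4=1 s3=1 clk=1 s0=1
t3.Δ0 s1=0 s4=1 s3=1 clk=1 s0=1
t3.Δ1 s1=0 s4=1 s3=1 clk=0 s0=1
t4.Δ0 s1=0 s4=1 s3=1 clk=0 s0=1
t4.Δ1 s1=0 s4=1 s3=1 clk=1 s0=1
t4.Δ2 s1=0 s4=0 s3=1 clk=1 s0=1
t4.Δ3 s1=0 s4=0 s3=1 clk=1 s0=0
t4.Δ4 s1=1 s4=0 s3=1 clk=1 s0=0
t5.Δ0 s1=1 s4=0 s3=1 clk=1 s0=0
t5.Δ1 s1=1 s4=0 s3=1 clk=0 s0=0
t6.Δ0 s1=1 s4=0 s3=1 clk=0 s0=0
t6.Δ1 s1=1 s4=0 s3=1 clk=1 s0=0
t6.Δ2 s1=1 s4=1 s3=1 clk=1 s0=0
t6.Δ3 s1=1 s4=1 s3=1 clk=1 s0=1
t6.Δ4 s1=0 s4=1 s3=1 clk=1 s0=1
t7.Δ0 s1=0 s4=1 s3=1 clk=1 s0=1
t7.Δ1 s1=0 s4=1 s3=1 clk=0 s0=1
t8.Δ0 s1=0 s4=1 s3=1 clk=0 s0=1
t8.Δ1 s1=0 s4=1 s3=1 clk=1 s0=1
t8.Δ2 s1=0 s4=0 s3=1 clk=1 s0=1
t8.Δ3 s1=0 s4=0 s3=1 clk=1 s0=0
t8.Δ4 s1=1 s4=0 s3=1 clk=1 s0=0
t9.Δ0 s1=1 s4=0 s3=1 clk=1 s0=0
t9.Δ1 s1=1 s4=0 s3=1 clk=0 s0=0
t10.Δ0 s1=1 s4=0 s3=1 clk=0 s0=0
t10.Δ1 s1=1 s4=0 s3=1 clk=1 s0=0
t10.Δ2 s1=1 s4=1 s3=1 clk=1 s0=0
t10.Δ3 s1=1 s4=1 s3=1 clk=1 s0=1
t10.Δ4 s1=0 s4=1 s3=1 clk=1 s0=1
t11.Δ0 s1=0 s4=1 s3=1 clk=1 s0=1
t11.Δ1 s1=0 s4=1 s3=1 clk=0 s0=1
t12.Δ0 s1=0 s4=1 s3=1 clk=0 s0=1
t12.Δ1 s1=0 s4=1 s3=1 clk=1 s0=1
t12.Δ2 s1=0 s4=0 s3=1 clk=1 s0=1
t12.Δ3 s1=0 s4=0 s3=1 clk=1 s0=0
t12.Δ4 s1=1 s4=0 s3=1 clk=1 s0=0
t13.Δ0 s1=1 s4=0 s3=1 clk=1 s0=0
t13.Δ1 s1=1 s4=0 s3=1 clk=0 s0=0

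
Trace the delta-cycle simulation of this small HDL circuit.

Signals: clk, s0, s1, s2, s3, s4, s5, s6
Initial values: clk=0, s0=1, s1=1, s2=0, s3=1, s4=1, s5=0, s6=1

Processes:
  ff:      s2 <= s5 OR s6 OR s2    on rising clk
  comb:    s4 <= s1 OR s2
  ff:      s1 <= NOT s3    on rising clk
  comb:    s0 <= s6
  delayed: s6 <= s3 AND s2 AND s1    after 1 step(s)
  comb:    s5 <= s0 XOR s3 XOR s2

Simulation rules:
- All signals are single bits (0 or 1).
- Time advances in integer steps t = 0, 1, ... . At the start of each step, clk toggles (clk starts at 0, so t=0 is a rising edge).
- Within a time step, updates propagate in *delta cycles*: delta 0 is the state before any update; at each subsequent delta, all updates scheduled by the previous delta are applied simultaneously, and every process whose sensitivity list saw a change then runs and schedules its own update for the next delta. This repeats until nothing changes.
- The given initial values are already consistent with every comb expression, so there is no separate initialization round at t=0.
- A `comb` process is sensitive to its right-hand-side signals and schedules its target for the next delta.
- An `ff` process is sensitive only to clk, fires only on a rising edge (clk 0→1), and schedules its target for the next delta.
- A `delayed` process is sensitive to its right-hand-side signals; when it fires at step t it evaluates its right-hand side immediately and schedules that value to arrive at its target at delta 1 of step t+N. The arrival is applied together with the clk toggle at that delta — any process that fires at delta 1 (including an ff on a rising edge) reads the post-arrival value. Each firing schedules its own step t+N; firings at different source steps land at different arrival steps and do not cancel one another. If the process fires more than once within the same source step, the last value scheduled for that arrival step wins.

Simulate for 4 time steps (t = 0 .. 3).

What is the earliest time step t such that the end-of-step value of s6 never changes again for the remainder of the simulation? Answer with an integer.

t=0 Δ0: s6=1 s2=0 s3=1 s1=1 clk=0 s0=1 s4=1 s5=0
  Δ1: clk:0→1
  Δ2: s2:0→1, s1:1→0
  Δ3: s5:0→1
  (3Δ to stable)
t=1 Δ0: s6=1 s2=1 s3=1 s1=0 clk=1 s0=1 s4=1 s5=1
  Δ1: s6:1→0, clk:1→0
  Δ2: s0:1→0
  Δ3: s5:1→0
  (3Δ to stable)
t=2 Δ0: s6=0 s2=1 s3=1 s1=0 clk=0 s0=0 s4=1 s5=0
  Δ1: clk:0→1
  (1Δ to stable)
t=3 Δ0: s6=0 s2=1 s3=1 s1=0 clk=1 s0=0 s4=1 s5=0
  Δ1: clk:1→0
  (1Δ to stable)

1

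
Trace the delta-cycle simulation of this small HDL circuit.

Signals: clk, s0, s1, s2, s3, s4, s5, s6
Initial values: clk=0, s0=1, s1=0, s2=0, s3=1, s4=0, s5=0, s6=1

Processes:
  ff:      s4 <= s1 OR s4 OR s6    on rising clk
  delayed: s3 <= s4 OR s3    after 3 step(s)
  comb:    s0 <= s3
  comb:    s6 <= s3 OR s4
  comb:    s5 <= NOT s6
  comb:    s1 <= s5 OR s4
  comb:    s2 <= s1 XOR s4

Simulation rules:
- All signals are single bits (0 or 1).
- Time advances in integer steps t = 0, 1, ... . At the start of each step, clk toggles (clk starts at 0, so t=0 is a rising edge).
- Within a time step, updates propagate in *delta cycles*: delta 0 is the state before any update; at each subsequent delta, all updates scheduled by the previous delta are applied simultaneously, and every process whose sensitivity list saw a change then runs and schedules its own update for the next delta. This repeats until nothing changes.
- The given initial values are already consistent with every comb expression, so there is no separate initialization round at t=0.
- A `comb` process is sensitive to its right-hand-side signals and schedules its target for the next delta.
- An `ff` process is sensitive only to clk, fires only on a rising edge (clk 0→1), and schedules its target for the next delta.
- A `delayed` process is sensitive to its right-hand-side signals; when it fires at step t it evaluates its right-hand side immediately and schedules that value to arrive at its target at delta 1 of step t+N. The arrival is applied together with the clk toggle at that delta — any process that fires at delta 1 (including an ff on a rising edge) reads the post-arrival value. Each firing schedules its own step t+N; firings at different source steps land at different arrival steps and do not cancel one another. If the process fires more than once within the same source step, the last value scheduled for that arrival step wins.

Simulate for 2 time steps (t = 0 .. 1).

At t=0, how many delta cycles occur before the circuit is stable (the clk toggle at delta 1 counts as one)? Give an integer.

4

t0.Δ0 s4=0 s0=1 s1=0 clk=0 s5=0 s6=1 s3=1 s2=0
t0.Δ1 s4=0 s0=1 s1=0 clk=1 s5=0 s6=1 s3=1 s2=0
t0.Δ2 s4=1 s0=1 s1=0 clk=1 s5=0 s6=1 s3=1 s2=0
t0.Δ3 s4=1 s0=1 s1=1 clk=1 s5=0 s6=1 s3=1 s2=1
t0.Δ4 s4=1 s0=1 s1=1 clk=1 s5=0 s6=1 s3=1 s2=0
t1.Δ0 s4=1 s0=1 s1=1 clk=1 s5=0 s6=1 s3=1 s2=0
t1.Δ1 s4=1 s0=1 s1=1 clk=0 s5=0 s6=1 s3=1 s2=0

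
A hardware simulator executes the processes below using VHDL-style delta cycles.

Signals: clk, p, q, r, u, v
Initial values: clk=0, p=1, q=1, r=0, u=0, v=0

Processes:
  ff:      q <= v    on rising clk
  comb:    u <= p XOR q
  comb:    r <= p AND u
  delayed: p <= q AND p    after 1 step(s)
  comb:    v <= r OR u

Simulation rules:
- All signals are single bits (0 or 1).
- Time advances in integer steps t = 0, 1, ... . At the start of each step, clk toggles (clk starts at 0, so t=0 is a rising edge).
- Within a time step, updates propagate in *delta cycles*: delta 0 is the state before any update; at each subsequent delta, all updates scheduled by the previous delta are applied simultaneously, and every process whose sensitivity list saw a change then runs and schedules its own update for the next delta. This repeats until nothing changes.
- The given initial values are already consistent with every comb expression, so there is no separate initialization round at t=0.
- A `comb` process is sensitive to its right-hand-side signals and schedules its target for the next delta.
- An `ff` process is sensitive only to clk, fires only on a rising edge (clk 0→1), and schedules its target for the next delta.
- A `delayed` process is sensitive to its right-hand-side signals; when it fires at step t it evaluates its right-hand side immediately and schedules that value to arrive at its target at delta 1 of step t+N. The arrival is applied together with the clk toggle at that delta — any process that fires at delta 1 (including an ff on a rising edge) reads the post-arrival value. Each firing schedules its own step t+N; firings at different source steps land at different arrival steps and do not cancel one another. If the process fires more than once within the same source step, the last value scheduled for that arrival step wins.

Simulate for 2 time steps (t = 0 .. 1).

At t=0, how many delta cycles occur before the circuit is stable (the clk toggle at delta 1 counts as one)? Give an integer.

4

t=0 Δ0: p=1 u=0 v=0 q=1 r=0 clk=0
  Δ1: clk:0→1
  Δ2: q:1→0
  Δ3: u:0→1
  Δ4: v:0→1, r:0→1
  (4Δ to stable)
t=1 Δ0: p=1 u=1 v=1 q=0 r=1 clk=1
  Δ1: p:1→0, clk:1→0
  Δ2: u:1→0, r:1→0
  Δ3: v:1→0
  (3Δ to stable)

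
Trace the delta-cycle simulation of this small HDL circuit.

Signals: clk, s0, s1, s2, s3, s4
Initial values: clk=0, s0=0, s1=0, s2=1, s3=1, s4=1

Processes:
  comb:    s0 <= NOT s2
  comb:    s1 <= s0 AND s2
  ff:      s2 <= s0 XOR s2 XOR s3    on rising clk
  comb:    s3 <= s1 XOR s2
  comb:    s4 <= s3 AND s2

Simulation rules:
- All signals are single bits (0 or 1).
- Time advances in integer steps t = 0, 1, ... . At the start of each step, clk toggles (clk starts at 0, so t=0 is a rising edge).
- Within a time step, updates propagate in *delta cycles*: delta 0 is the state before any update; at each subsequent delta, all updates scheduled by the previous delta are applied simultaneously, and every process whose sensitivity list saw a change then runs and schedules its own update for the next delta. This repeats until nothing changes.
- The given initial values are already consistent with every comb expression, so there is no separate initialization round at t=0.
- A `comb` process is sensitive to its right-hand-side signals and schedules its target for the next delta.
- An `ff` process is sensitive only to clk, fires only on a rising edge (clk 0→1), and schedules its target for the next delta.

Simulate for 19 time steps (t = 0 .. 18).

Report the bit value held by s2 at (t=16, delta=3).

t=0 Δ0: s4=1 s1=0 s2=1 s3=1 clk=0 s0=0
  Δ1: clk:0→1
  Δ2: s2:1→0
  Δ3: s4:1→0, s3:1→0, s0:0→1
  (3Δ to stable)
t=1 Δ0: s4=0 s1=0 s2=0 s3=0 clk=1 s0=1
  Δ1: clk:1→0
  (1Δ to stable)
t=2 Δ0: s4=0 s1=0 s2=0 s3=0 clk=0 s0=1
  Δ1: clk:0→1
  Δ2: s2:0→1
  Δ3: s1:0→1, s3:0→1, s0:1→0
  Δ4: s4:0→1, s1:1→0, s3:1→0
  Δ5: s4:1→0, s3:0→1
  Δ6: s4:0→1
  (6Δ to stable)
t=3 Δ0: s4=1 s1=0 s2=1 s3=1 clk=1 s0=0
  Δ1: clk:1→0
  (1Δ to stable)
t=4 Δ0: s4=1 s1=0 s2=1 s3=1 clk=0 s0=0
  Δ1: clk:0→1
  Δ2: s2:1→0
  Δ3: s4:1→0, s3:1→0, s0:0→1
  (3Δ to stable)
t=5 Δ0: s4=0 s1=0 s2=0 s3=0 clk=1 s0=1
  Δ1: clk:1→0
  (1Δ to stable)
t=6 Δ0: s4=0 s1=0 s2=0 s3=0 clk=0 s0=1
  Δ1: clk:0→1
  Δ2: s2:0→1
  Δ3: s1:0→1, s3:0→1, s0:1→0
  Δ4: s4:0→1, s1:1→0, s3:1→0
  Δ5: s4:1→0, s3:0→1
  Δ6: s4:0→1
  (6Δ to stable)
t=7 Δ0: s4=1 s1=0 s2=1 s3=1 clk=1 s0=0
  Δ1: clk:1→0
  (1Δ to stable)
t=8 Δ0: s4=1 s1=0 s2=1 s3=1 clk=0 s0=0
  Δ1: clk:0→1
  Δ2: s2:1→0
  Δ3: s4:1→0, s3:1→0, s0:0→1
  (3Δ to stable)
t=9 Δ0: s4=0 s1=0 s2=0 s3=0 clk=1 s0=1
  Δ1: clk:1→0
  (1Δ to stable)
t=10 Δ0: s4=0 s1=0 s2=0 s3=0 clk=0 s0=1
  Δ1: clk:0→1
  Δ2: s2:0→1
  Δ3: s1:0→1, s3:0→1, s0:1→0
  Δ4: s4:0→1, s1:1→0, s3:1→0
  Δ5: s4:1→0, s3:0→1
  Δ6: s4:0→1
  (6Δ to stable)
t=11 Δ0: s4=1 s1=0 s2=1 s3=1 clk=1 s0=0
  Δ1: clk:1→0
  (1Δ to stable)
t=12 Δ0: s4=1 s1=0 s2=1 s3=1 clk=0 s0=0
  Δ1: clk:0→1
  Δ2: s2:1→0
  Δ3: s4:1→0, s3:1→0, s0:0→1
  (3Δ to stable)
t=13 Δ0: s4=0 s1=0 s2=0 s3=0 clk=1 s0=1
  Δ1: clk:1→0
  (1Δ to stable)
t=14 Δ0: s4=0 s1=0 s2=0 s3=0 clk=0 s0=1
  Δ1: clk:0→1
  Δ2: s2:0→1
  Δ3: s1:0→1, s3:0→1, s0:1→0
  Δ4: s4:0→1, s1:1→0, s3:1→0
  Δ5: s4:1→0, s3:0→1
  Δ6: s4:0→1
  (6Δ to stable)
t=15 Δ0: s4=1 s1=0 s2=1 s3=1 clk=1 s0=0
  Δ1: clk:1→0
  (1Δ to stable)
t=16 Δ0: s4=1 s1=0 s2=1 s3=1 clk=0 s0=0
  Δ1: clk:0→1
  Δ2: s2:1→0
  Δ3: s4:1→0, s3:1→0, s0:0→1
  (3Δ to stable)
t=17 Δ0: s4=0 s1=0 s2=0 s3=0 clk=1 s0=1
  Δ1: clk:1→0
  (1Δ to stable)
t=18 Δ0: s4=0 s1=0 s2=0 s3=0 clk=0 s0=1
  Δ1: clk:0→1
  Δ2: s2:0→1
  Δ3: s1:0→1, s3:0→1, s0:1→0
  Δ4: s4:0→1, s1:1→0, s3:1→0
  Δ5: s4:1→0, s3:0→1
  Δ6: s4:0→1
  (6Δ to stable)

0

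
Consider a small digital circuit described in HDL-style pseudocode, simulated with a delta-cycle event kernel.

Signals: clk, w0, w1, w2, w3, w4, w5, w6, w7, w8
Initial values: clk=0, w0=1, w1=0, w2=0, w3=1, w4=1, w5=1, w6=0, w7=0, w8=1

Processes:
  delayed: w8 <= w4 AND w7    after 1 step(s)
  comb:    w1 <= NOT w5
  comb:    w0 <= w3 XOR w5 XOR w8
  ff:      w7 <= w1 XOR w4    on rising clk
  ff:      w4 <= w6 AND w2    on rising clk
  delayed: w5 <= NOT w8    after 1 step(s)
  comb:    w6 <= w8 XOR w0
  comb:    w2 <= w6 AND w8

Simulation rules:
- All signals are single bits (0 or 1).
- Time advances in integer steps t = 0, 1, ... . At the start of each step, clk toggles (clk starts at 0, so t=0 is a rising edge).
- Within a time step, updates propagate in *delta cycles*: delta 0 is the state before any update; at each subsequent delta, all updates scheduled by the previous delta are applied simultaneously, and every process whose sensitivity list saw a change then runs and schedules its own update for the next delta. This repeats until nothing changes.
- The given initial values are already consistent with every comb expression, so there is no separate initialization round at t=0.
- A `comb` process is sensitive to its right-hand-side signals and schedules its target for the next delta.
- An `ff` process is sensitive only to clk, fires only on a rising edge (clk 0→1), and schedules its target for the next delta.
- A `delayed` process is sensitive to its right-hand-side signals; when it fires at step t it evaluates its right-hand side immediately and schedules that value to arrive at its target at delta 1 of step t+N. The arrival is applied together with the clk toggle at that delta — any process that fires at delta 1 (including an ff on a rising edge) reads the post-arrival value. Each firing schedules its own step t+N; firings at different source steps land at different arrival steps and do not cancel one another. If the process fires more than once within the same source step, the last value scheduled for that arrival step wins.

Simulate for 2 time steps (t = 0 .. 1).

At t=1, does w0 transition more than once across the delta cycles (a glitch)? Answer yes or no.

[bits: w4,w2,w7,w0,clk,w8,w3,w5,w1,w6]
t=0: Δ0=1001011100 Δ1=1001111100 Δ2=0011111100 | 2Δ
t=1: Δ0=0011111100 Δ1=0011001100 Δ2=0010001101 Δ3=0010001100 | 3Δ

no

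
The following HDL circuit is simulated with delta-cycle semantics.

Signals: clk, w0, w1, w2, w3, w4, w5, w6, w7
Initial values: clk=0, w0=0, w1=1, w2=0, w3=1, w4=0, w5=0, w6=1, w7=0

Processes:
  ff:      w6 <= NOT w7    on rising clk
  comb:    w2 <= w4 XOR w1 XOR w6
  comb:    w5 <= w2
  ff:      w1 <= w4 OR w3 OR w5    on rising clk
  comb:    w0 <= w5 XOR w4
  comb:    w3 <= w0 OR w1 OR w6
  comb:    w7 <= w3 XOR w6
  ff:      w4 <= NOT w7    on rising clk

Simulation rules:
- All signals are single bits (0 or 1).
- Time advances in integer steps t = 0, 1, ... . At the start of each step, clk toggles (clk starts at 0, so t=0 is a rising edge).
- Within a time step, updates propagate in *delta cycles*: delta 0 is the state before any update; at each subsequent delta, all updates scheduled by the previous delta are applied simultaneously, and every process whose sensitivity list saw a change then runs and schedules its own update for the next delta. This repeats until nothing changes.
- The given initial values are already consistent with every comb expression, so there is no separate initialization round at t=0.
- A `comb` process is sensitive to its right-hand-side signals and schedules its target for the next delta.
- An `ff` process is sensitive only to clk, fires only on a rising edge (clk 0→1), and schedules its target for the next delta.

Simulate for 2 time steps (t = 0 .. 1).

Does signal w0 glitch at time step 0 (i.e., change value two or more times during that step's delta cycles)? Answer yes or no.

yes

t=0 Δ0: w1=1 w3=1 w4=0 w2=0 w0=0 clk=0 w6=1 w5=0 w7=0
  Δ1: clk:0→1
  Δ2: w4:0→1
  Δ3: w2:0→1, w0:0→1
  Δ4: w5:0→1
  Δ5: w0:1→0
  (5Δ to stable)
t=1 Δ0: w1=1 w3=1 w4=1 w2=1 w0=0 clk=1 w6=1 w5=1 w7=0
  Δ1: clk:1→0
  (1Δ to stable)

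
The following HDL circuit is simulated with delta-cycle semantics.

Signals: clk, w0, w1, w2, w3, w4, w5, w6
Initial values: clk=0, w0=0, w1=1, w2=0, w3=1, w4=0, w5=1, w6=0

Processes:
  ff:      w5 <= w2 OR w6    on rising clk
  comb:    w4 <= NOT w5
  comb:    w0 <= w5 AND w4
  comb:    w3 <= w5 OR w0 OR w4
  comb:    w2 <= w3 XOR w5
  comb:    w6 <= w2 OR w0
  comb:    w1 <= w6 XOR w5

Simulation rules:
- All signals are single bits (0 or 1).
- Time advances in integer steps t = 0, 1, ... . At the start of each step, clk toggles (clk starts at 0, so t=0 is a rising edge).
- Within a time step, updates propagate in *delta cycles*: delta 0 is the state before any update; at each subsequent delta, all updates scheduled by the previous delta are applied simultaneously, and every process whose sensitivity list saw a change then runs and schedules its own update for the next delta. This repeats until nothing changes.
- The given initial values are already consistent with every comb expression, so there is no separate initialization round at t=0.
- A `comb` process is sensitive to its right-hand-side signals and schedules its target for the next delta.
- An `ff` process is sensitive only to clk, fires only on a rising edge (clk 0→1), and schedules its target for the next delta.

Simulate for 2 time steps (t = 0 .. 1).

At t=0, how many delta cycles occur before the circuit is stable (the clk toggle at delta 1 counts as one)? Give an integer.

7

t=0 Δ0: w6=0 w2=0 w0=0 w3=1 w4=0 w5=1 w1=1 clk=0
  Δ1: clk:0→1
  Δ2: w5:1→0
  Δ3: w2:0→1, w3:1→0, w4:0→1, w1:1→0
  Δ4: w6:0→1, w2:1→0, w3:0→1
  Δ5: w6:1→0, w2:0→1, w1:0→1
  Δ6: w6:0→1, w1:1→0
  Δ7: w1:0→1
  (7Δ to stable)
t=1 Δ0: w6=1 w2=1 w0=0 w3=1 w4=1 w5=0 w1=1 clk=1
  Δ1: clk:1→0
  (1Δ to stable)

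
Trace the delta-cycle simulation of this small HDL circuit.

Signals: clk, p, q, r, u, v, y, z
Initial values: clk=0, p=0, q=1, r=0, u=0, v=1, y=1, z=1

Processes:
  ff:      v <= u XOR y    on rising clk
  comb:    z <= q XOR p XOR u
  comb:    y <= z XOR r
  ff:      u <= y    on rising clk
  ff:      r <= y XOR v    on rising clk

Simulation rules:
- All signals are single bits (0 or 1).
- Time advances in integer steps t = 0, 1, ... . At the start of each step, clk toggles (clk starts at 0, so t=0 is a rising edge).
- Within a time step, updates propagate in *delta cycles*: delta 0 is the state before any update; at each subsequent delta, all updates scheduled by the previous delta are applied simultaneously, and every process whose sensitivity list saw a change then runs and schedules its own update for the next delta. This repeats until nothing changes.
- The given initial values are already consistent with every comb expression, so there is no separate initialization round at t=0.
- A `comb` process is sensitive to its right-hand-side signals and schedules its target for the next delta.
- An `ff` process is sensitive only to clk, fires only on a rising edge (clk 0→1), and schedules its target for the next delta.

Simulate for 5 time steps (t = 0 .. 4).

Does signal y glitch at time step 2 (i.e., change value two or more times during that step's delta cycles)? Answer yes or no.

yes

[bits: u,r,clk,z,y,v,q,p]
t=0: Δ0=00011110 Δ1=00111110 Δ2=10111110 Δ3=10101110 Δ4=10100110 | 4Δ
t=1: Δ0=10100110 Δ1=10000110 | 1Δ
t=2: Δ0=10000110 Δ1=10100110 Δ2=01100110 Δ3=01111110 Δ4=01110110 | 4Δ
t=3: Δ0=01110110 Δ1=01010110 | 1Δ
t=4: Δ0=01010110 Δ1=01110110 Δ2=01110010 | 2Δ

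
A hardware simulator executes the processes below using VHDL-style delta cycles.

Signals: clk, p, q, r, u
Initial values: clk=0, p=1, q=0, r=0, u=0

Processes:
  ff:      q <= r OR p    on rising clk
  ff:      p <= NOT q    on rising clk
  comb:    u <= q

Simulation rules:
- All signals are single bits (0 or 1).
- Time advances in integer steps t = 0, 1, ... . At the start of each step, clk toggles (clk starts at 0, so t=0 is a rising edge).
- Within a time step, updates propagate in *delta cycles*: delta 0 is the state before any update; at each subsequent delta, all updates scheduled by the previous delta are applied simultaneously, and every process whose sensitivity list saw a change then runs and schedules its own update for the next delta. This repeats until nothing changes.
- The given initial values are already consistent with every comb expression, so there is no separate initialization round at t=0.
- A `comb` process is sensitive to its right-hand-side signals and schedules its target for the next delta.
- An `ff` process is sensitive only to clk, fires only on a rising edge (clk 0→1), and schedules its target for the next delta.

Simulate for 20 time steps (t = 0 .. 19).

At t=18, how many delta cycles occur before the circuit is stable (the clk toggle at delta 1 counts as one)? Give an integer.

t=0 Δ0: p=1 clk=0 r=0 u=0 q=0
  Δ1: clk:0→1
  Δ2: q:0→1
  Δ3: u:0→1
  (3Δ to stable)
t=1 Δ0: p=1 clk=1 r=0 u=1 q=1
  Δ1: clk:1→0
  (1Δ to stable)
t=2 Δ0: p=1 clk=0 r=0 u=1 q=1
  Δ1: clk:0→1
  Δ2: p:1→0
  (2Δ to stable)
t=3 Δ0: p=0 clk=1 r=0 u=1 q=1
  Δ1: clk:1→0
  (1Δ to stable)
t=4 Δ0: p=0 clk=0 r=0 u=1 q=1
  Δ1: clk:0→1
  Δ2: q:1→0
  Δ3: u:1→0
  (3Δ to stable)
t=5 Δ0: p=0 clk=1 r=0 u=0 q=0
  Δ1: clk:1→0
  (1Δ to stable)
t=6 Δ0: p=0 clk=0 r=0 u=0 q=0
  Δ1: clk:0→1
  Δ2: p:0→1
  (2Δ to stable)
t=7 Δ0: p=1 clk=1 r=0 u=0 q=0
  Δ1: clk:1→0
  (1Δ to stable)
t=8 Δ0: p=1 clk=0 r=0 u=0 q=0
  Δ1: clk:0→1
  Δ2: q:0→1
  Δ3: u:0→1
  (3Δ to stable)
t=9 Δ0: p=1 clk=1 r=0 u=1 q=1
  Δ1: clk:1→0
  (1Δ to stable)
t=10 Δ0: p=1 clk=0 r=0 u=1 q=1
  Δ1: clk:0→1
  Δ2: p:1→0
  (2Δ to stable)
t=11 Δ0: p=0 clk=1 r=0 u=1 q=1
  Δ1: clk:1→0
  (1Δ to stable)
t=12 Δ0: p=0 clk=0 r=0 u=1 q=1
  Δ1: clk:0→1
  Δ2: q:1→0
  Δ3: u:1→0
  (3Δ to stable)
t=13 Δ0: p=0 clk=1 r=0 u=0 q=0
  Δ1: clk:1→0
  (1Δ to stable)
t=14 Δ0: p=0 clk=0 r=0 u=0 q=0
  Δ1: clk:0→1
  Δ2: p:0→1
  (2Δ to stable)
t=15 Δ0: p=1 clk=1 r=0 u=0 q=0
  Δ1: clk:1→0
  (1Δ to stable)
t=16 Δ0: p=1 clk=0 r=0 u=0 q=0
  Δ1: clk:0→1
  Δ2: q:0→1
  Δ3: u:0→1
  (3Δ to stable)
t=17 Δ0: p=1 clk=1 r=0 u=1 q=1
  Δ1: clk:1→0
  (1Δ to stable)
t=18 Δ0: p=1 clk=0 r=0 u=1 q=1
  Δ1: clk:0→1
  Δ2: p:1→0
  (2Δ to stable)
t=19 Δ0: p=0 clk=1 r=0 u=1 q=1
  Δ1: clk:1→0
  (1Δ to stable)

2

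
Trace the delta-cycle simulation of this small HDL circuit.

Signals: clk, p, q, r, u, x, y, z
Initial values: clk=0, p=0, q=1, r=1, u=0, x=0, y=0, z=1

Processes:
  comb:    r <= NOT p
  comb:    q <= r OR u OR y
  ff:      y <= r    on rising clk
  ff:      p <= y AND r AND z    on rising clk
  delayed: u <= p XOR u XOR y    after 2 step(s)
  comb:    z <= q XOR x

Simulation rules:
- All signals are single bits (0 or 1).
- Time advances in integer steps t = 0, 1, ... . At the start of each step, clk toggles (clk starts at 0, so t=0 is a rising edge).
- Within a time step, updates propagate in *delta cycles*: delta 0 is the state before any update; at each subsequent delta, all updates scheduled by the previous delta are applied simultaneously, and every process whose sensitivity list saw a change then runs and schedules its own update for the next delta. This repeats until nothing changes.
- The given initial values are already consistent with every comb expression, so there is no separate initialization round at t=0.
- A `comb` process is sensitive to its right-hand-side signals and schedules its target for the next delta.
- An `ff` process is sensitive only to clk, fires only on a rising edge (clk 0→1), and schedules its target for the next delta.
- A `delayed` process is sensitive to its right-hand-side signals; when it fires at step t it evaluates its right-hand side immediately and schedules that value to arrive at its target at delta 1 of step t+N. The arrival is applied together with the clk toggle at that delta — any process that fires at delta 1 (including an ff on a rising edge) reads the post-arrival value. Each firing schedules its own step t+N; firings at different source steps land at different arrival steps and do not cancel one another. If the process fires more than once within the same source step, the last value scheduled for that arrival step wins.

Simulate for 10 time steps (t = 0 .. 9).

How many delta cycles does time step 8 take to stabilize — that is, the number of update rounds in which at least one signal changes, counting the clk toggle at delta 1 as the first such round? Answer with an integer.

3

t0.Δ0 z=1 p=0 y=0 r=1 x=0 q=1 clk=0 u=0
t0.Δ1 z=1 p=0 y=0 r=1 x=0 q=1 clk=1 u=0
t0.Δ2 z=1 p=0 y=1 r=1 x=0 q=1 clk=1 u=0
t1.Δ0 z=1 p=0 y=1 r=1 x=0 q=1 clk=1 u=0
t1.Δ1 z=1 p=0 y=1 r=1 x=0 q=1 clk=0 u=0
t2.Δ0 z=1 p=0 y=1 r=1 x=0 q=1 clk=0 u=0
t2.Δ1 z=1 p=0 y=1 r=1 x=0 q=1 clk=1 u=1
t2.Δ2 z=1 p=1 y=1 r=1 x=0 q=1 clk=1 u=1
t2.Δ3 z=1 p=1 y=1 r=0 x=0 q=1 clk=1 u=1
t3.Δ0 z=1 p=1 y=1 r=0 x=0 q=1 clk=1 u=1
t3.Δ1 z=1 p=1 y=1 r=0 x=0 q=1 clk=0 u=1
t4.Δ0 z=1 p=1 y=1 r=0 x=0 q=1 clk=0 u=1
t4.Δ1 z=1 p=1 y=1 r=0 x=0 q=1 clk=1 u=1
t4.Δ2 z=1 p=0 y=0 r=0 x=0 q=1 clk=1 u=1
t4.Δ3 z=1 p=0 y=0 r=1 x=0 q=1 clk=1 u=1
t5.Δ0 z=1 p=0 y=0 r=1 x=0 q=1 clk=1 u=1
t5.Δ1 z=1 p=0 y=0 r=1 x=0 q=1 clk=0 u=1
t6.Δ0 z=1 p=0 y=0 r=1 x=0 q=1 clk=0 u=1
t6.Δ1 z=1 p=0 y=0 r=1 x=0 q=1 clk=1 u=1
t6.Δ2 z=1 p=0 y=1 r=1 x=0 q=1 clk=1 u=1
t7.Δ0 z=1 p=0 y=1 r=1 x=0 q=1 clk=1 u=1
t7.Δ1 z=1 p=0 y=1 r=1 x=0 q=1 clk=0 u=1
t8.Δ0 z=1 p=0 y=1 r=1 x=0 q=1 clk=0 u=1
t8.Δ1 z=1 p=0 y=1 r=1 x=0 q=1 clk=1 u=0
t8.Δ2 z=1 p=1 y=1 r=1 x=0 q=1 clk=1 u=0
t8.Δ3 z=1 p=1 y=1 r=0 x=0 q=1 clk=1 u=0
t9.Δ0 z=1 p=1 y=1 r=0 x=0 q=1 clk=1 u=0
t9.Δ1 z=1 p=1 y=1 r=0 x=0 q=1 clk=0 u=0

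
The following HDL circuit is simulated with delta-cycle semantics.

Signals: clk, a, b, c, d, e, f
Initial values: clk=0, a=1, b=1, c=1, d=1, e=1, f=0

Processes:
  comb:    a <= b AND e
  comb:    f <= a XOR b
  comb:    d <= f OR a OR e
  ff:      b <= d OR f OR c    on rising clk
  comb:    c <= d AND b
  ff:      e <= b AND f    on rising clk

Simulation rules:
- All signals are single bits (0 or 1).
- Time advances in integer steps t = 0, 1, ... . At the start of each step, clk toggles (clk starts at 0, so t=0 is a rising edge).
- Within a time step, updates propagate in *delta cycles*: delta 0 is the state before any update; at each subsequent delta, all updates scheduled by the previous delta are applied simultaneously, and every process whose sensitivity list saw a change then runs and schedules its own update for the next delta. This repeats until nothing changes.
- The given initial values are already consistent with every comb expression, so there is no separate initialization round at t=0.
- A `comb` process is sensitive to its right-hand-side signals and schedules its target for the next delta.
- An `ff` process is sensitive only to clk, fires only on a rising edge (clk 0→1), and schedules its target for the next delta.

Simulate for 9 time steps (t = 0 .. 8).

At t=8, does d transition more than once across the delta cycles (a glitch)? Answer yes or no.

t0.Δ0 b=1 a=1 d=1 c=1 clk=0 f=0 e=1
t0.Δ1 b=1 a=1 d=1 c=1 clk=1 f=0 e=1
t0.Δ2 b=1 a=1 d=1 c=1 clk=1 f=0 e=0
t0.Δ3 b=1 a=0 d=1 c=1 clk=1 f=0 e=0
t0.Δ4 b=1 a=0 d=0 c=1 clk=1 f=1 e=0
t0.Δ5 b=1 a=0 d=1 c=0 clk=1 f=1 e=0
t0.Δ6 b=1 a=0 d=1 c=1 clk=1 f=1 e=0
t1.Δ0 b=1 a=0 d=1 c=1 clk=1 f=1 e=0
t1.Δ1 b=1 a=0 d=1 c=1 clk=0 f=1 e=0
t2.Δ0 b=1 a=0 d=1 c=1 clk=0 f=1 e=0
t2.Δ1 b=1 a=0 d=1 c=1 clk=1 f=1 e=0
t2.Δ2 b=1 a=0 d=1 c=1 clk=1 f=1 e=1
t2.Δ3 b=1 a=1 d=1 c=1 clk=1 f=1 e=1
t2.Δ4 b=1 a=1 d=1 c=1 clk=1 f=0 e=1
t3.Δ0 b=1 a=1 d=1 c=1 clk=1 f=0 e=1
t3.Δ1 b=1 a=1 d=1 c=1 clk=0 f=0 e=1
t4.Δ0 b=1 a=1 d=1 c=1 clk=0 f=0 e=1
t4.Δ1 b=1 a=1 d=1 c=1 clk=1 f=0 e=1
t4.Δ2 b=1 a=1 d=1 c=1 clk=1 f=0 e=0
t4.Δ3 b=1 a=0 d=1 c=1 clk=1 f=0 e=0
t4.Δ4 b=1 a=0 d=0 c=1 clk=1 f=1 e=0
t4.Δ5 b=1 a=0 d=1 c=0 clk=1 f=1 e=0
t4.Δ6 b=1 a=0 d=1 c=1 clk=1 f=1 e=0
t5.Δ0 b=1 a=0 d=1 c=1 clk=1 f=1 e=0
t5.Δ1 b=1 a=0 d=1 c=1 clk=0 f=1 e=0
t6.Δ0 b=1 a=0 d=1 c=1 clk=0 f=1 e=0
t6.Δ1 b=1 a=0 d=1 c=1 clk=1 f=1 e=0
t6.Δ2 b=1 a=0 d=1 c=1 clk=1 f=1 e=1
t6.Δ3 b=1 a=1 d=1 c=1 clk=1 f=1 e=1
t6.Δ4 b=1 a=1 d=1 c=1 clk=1 f=0 e=1
t7.Δ0 b=1 a=1 d=1 c=1 clk=1 f=0 e=1
t7.Δ1 b=1 a=1 d=1 c=1 clk=0 f=0 e=1
t8.Δ0 b=1 a=1 d=1 c=1 clk=0 f=0 e=1
t8.Δ1 b=1 a=1 d=1 c=1 clk=1 f=0 e=1
t8.Δ2 b=1 a=1 d=1 c=1 clk=1 f=0 e=0
t8.Δ3 b=1 a=0 d=1 c=1 clk=1 f=0 e=0
t8.Δ4 b=1 a=0 d=0 c=1 clk=1 f=1 e=0
t8.Δ5 b=1 a=0 d=1 c=0 clk=1 f=1 e=0
t8.Δ6 b=1 a=0 d=1 c=1 clk=1 f=1 e=0

yes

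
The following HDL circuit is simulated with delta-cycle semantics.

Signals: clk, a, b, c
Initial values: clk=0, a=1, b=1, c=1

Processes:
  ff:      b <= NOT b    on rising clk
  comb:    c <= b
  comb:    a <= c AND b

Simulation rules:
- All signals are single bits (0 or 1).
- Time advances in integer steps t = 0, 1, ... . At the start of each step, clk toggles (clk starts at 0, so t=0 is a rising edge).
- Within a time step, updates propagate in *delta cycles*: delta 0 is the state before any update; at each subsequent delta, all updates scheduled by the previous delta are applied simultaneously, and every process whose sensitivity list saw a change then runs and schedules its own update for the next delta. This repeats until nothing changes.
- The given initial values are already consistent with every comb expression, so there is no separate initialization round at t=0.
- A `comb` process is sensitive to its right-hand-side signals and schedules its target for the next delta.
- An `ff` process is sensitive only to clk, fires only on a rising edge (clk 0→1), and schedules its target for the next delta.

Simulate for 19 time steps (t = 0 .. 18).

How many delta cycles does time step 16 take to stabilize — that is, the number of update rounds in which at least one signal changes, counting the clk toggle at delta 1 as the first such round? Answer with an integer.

[bits: b,clk,a,c]
t=0: Δ0=1011 Δ1=1111 Δ2=0111 Δ3=0100 | 3Δ
t=1: Δ0=0100 Δ1=0000 | 1Δ
t=2: Δ0=0000 Δ1=0100 Δ2=1100 Δ3=1101 Δ4=1111 | 4Δ
t=3: Δ0=1111 Δ1=1011 | 1Δ
t=4: Δ0=1011 Δ1=1111 Δ2=0111 Δ3=0100 | 3Δ
t=5: Δ0=0100 Δ1=0000 | 1Δ
t=6: Δ0=0000 Δ1=0100 Δ2=1100 Δ3=1101 Δ4=1111 | 4Δ
t=7: Δ0=1111 Δ1=1011 | 1Δ
t=8: Δ0=1011 Δ1=1111 Δ2=0111 Δ3=0100 | 3Δ
t=9: Δ0=0100 Δ1=0000 | 1Δ
t=10: Δ0=0000 Δ1=0100 Δ2=1100 Δ3=1101 Δ4=1111 | 4Δ
t=11: Δ0=1111 Δ1=1011 | 1Δ
t=12: Δ0=1011 Δ1=1111 Δ2=0111 Δ3=0100 | 3Δ
t=13: Δ0=0100 Δ1=0000 | 1Δ
t=14: Δ0=0000 Δ1=0100 Δ2=1100 Δ3=1101 Δ4=1111 | 4Δ
t=15: Δ0=1111 Δ1=1011 | 1Δ
t=16: Δ0=1011 Δ1=1111 Δ2=0111 Δ3=0100 | 3Δ
t=17: Δ0=0100 Δ1=0000 | 1Δ
t=18: Δ0=0000 Δ1=0100 Δ2=1100 Δ3=1101 Δ4=1111 | 4Δ

3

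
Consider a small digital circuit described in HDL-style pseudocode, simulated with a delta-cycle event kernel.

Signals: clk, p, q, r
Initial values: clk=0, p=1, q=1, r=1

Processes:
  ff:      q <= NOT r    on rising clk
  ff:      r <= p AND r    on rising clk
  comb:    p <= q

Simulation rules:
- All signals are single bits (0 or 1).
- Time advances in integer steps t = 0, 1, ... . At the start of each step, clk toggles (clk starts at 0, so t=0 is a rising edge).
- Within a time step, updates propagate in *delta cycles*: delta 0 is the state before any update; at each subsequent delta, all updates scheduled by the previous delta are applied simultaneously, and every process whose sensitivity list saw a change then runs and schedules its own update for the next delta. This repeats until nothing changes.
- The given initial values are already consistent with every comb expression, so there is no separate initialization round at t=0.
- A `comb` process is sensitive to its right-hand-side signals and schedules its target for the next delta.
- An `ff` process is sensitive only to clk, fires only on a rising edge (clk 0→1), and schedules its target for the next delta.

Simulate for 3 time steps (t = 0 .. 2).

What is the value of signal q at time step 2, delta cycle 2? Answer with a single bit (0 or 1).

t0.Δ0 p=1 q=1 clk=0 r=1
t0.Δ1 p=1 q=1 clk=1 r=1
t0.Δ2 p=1 q=0 clk=1 r=1
t0.Δ3 p=0 q=0 clk=1 r=1
t1.Δ0 p=0 q=0 clk=1 r=1
t1.Δ1 p=0 q=0 clk=0 r=1
t2.Δ0 p=0 q=0 clk=0 r=1
t2.Δ1 p=0 q=0 clk=1 r=1
t2.Δ2 p=0 q=0 clk=1 r=0

0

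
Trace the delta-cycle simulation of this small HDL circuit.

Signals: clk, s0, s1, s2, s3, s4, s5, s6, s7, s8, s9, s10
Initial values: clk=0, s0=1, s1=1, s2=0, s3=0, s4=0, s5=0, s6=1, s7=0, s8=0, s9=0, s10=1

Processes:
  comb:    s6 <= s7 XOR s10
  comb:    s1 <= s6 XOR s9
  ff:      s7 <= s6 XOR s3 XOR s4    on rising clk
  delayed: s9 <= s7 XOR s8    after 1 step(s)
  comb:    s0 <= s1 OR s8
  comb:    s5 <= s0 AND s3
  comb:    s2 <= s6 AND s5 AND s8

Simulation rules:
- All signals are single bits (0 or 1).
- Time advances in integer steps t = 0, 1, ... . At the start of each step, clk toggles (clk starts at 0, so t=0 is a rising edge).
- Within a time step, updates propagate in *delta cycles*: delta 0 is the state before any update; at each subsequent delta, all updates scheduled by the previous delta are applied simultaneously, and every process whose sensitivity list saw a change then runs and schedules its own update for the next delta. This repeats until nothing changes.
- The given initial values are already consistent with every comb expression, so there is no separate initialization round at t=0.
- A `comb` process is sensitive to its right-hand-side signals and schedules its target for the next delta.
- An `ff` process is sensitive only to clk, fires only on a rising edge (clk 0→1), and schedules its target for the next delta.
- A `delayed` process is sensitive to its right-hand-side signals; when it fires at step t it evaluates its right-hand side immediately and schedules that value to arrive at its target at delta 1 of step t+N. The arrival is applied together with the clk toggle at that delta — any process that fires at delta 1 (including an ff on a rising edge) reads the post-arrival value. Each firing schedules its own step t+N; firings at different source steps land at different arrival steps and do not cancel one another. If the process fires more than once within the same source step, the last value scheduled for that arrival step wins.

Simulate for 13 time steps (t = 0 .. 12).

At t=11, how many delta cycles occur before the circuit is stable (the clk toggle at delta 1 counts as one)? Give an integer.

t=0 Δ0: s9=0 s4=0 clk=0 s5=0 s8=0 s3=0 s1=1 s10=1 s2=0 s0=1 s7=0 s6=1
  Δ1: clk:0→1
  Δ2: s7:0→1
  Δ3: s6:1→0
  Δ4: s1:1→0
  Δ5: s0:1→0
  (5Δ to stable)
t=1 Δ0: s9=0 s4=0 clk=1 s5=0 s8=0 s3=0 s1=0 s10=1 s2=0 s0=0 s7=1 s6=0
  Δ1: s9:0→1, clk:1→0
  Δ2: s1:0→1
  Δ3: s0:0→1
  (3Δ to stable)
t=2 Δ0: s9=1 s4=0 clk=0 s5=0 s8=0 s3=0 s1=1 s10=1 s2=0 s0=1 s7=1 s6=0
  Δ1: clk:0→1
  Δ2: s7:1→0
  Δ3: s6:0→1
  Δ4: s1:1→0
  Δ5: s0:1→0
  (5Δ to stable)
t=3 Δ0: s9=1 s4=0 clk=1 s5=0 s8=0 s3=0 s1=0 s10=1 s2=0 s0=0 s7=0 s6=1
  Δ1: s9:1→0, clk:1→0
  Δ2: s1:0→1
  Δ3: s0:0→1
  (3Δ to stable)
t=4 Δ0: s9=0 s4=0 clk=0 s5=0 s8=0 s3=0 s1=1 s10=1 s2=0 s0=1 s7=0 s6=1
  Δ1: clk:0→1
  Δ2: s7:0→1
  Δ3: s6:1→0
  Δ4: s1:1→0
  Δ5: s0:1→0
  (5Δ to stable)
t=5 Δ0: s9=0 s4=0 clk=1 s5=0 s8=0 s3=0 s1=0 s10=1 s2=0 s0=0 s7=1 s6=0
  Δ1: s9:0→1, clk:1→0
  Δ2: s1:0→1
  Δ3: s0:0→1
  (3Δ to stable)
t=6 Δ0: s9=1 s4=0 clk=0 s5=0 s8=0 s3=0 s1=1 s10=1 s2=0 s0=1 s7=1 s6=0
  Δ1: clk:0→1
  Δ2: s7:1→0
  Δ3: s6:0→1
  Δ4: s1:1→0
  Δ5: s0:1→0
  (5Δ to stable)
t=7 Δ0: s9=1 s4=0 clk=1 s5=0 s8=0 s3=0 s1=0 s10=1 s2=0 s0=0 s7=0 s6=1
  Δ1: s9:1→0, clk:1→0
  Δ2: s1:0→1
  Δ3: s0:0→1
  (3Δ to stable)
t=8 Δ0: s9=0 s4=0 clk=0 s5=0 s8=0 s3=0 s1=1 s10=1 s2=0 s0=1 s7=0 s6=1
  Δ1: clk:0→1
  Δ2: s7:0→1
  Δ3: s6:1→0
  Δ4: s1:1→0
  Δ5: s0:1→0
  (5Δ to stable)
t=9 Δ0: s9=0 s4=0 clk=1 s5=0 s8=0 s3=0 s1=0 s10=1 s2=0 s0=0 s7=1 s6=0
  Δ1: s9:0→1, clk:1→0
  Δ2: s1:0→1
  Δ3: s0:0→1
  (3Δ to stable)
t=10 Δ0: s9=1 s4=0 clk=0 s5=0 s8=0 s3=0 s1=1 s10=1 s2=0 s0=1 s7=1 s6=0
  Δ1: clk:0→1
  Δ2: s7:1→0
  Δ3: s6:0→1
  Δ4: s1:1→0
  Δ5: s0:1→0
  (5Δ to stable)
t=11 Δ0: s9=1 s4=0 clk=1 s5=0 s8=0 s3=0 s1=0 s10=1 s2=0 s0=0 s7=0 s6=1
  Δ1: s9:1→0, clk:1→0
  Δ2: s1:0→1
  Δ3: s0:0→1
  (3Δ to stable)
t=12 Δ0: s9=0 s4=0 clk=0 s5=0 s8=0 s3=0 s1=1 s10=1 s2=0 s0=1 s7=0 s6=1
  Δ1: clk:0→1
  Δ2: s7:0→1
  Δ3: s6:1→0
  Δ4: s1:1→0
  Δ5: s0:1→0
  (5Δ to stable)

3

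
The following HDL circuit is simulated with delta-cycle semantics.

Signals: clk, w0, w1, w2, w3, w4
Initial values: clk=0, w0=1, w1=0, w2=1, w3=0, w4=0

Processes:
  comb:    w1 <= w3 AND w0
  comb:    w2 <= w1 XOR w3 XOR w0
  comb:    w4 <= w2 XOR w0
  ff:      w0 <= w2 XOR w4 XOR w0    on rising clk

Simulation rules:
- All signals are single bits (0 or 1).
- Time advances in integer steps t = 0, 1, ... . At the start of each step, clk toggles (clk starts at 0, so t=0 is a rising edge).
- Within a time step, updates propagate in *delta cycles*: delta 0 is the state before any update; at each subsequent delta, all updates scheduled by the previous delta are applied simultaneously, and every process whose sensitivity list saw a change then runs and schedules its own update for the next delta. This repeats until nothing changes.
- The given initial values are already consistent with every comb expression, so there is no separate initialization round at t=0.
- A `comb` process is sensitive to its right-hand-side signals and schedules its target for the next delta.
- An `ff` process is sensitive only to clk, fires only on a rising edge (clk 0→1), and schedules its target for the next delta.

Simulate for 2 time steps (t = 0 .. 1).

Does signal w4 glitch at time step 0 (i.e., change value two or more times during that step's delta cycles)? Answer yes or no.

yes

t0.Δ0 w1=0 w0=1 w3=0 w4=0 w2=1 clk=0
t0.Δ1 w1=0 w0=1 w3=0 w4=0 w2=1 clk=1
t0.Δ2 w1=0 w0=0 w3=0 w4=0 w2=1 clk=1
t0.Δ3 w1=0 w0=0 w3=0 w4=1 w2=0 clk=1
t0.Δ4 w1=0 w0=0 w3=0 w4=0 w2=0 clk=1
t1.Δ0 w1=0 w0=0 w3=0 w4=0 w2=0 clk=1
t1.Δ1 w1=0 w0=0 w3=0 w4=0 w2=0 clk=0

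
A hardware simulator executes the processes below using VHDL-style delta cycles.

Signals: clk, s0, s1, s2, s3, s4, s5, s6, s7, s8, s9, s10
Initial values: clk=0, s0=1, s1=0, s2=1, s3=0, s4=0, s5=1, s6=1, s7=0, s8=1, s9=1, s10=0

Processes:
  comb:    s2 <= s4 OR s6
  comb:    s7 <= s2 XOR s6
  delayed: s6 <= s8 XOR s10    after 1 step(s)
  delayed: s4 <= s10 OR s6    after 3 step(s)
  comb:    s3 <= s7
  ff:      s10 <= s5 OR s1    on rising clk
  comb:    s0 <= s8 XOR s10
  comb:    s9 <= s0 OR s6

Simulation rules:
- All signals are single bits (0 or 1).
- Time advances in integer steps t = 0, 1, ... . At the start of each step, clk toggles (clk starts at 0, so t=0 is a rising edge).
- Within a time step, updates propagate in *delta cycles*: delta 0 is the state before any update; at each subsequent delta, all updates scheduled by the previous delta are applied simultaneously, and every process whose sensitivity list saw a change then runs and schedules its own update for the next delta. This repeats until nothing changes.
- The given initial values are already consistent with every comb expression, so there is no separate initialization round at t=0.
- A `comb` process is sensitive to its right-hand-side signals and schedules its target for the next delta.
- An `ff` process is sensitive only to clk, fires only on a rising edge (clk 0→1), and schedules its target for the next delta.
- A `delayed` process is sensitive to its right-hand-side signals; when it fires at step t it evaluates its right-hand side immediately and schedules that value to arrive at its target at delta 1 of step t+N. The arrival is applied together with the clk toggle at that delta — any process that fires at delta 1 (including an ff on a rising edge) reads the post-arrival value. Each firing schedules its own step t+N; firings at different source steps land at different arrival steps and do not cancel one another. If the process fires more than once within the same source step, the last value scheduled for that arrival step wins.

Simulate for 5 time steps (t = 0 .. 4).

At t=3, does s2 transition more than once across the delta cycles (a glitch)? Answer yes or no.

[bits: s7,s0,s10,s4,s2,s3,clk,s9,s1,s5,s6,s8]
t=0: Δ0=010010010111 Δ1=010010110111 Δ2=011010110111 Δ3=001010110111 | 3Δ
t=1: Δ0=001010110111 Δ1=001010010101 Δ2=101000000101 Δ3=001001000101 Δ4=001000000101 | 4Δ
t=2: Δ0=001000000101 Δ1=001000100101 | 1Δ
t=3: Δ0=001000100101 Δ1=001100000101 Δ2=001110000101 Δ3=101110000101 Δ4=101111000101 | 4Δ
t=4: Δ0=101111000101 Δ1=101111100101 | 1Δ

no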